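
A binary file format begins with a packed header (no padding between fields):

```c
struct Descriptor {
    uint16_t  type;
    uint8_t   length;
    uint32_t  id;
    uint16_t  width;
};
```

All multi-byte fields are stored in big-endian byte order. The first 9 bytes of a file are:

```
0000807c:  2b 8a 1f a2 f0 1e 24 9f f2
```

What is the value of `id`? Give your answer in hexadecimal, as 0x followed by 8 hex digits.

`id` follows `type` (2 B), `length` (1 B), so it starts at offset 2 + 1 = 3 and occupies 4 bytes.
Bytes at offsets 3..6: A2 F0 1E 24.
Big-endian: lowest address holds the most-significant byte.
The bytes are already most-significant first: 0xA2F01E24.

0xA2F01E24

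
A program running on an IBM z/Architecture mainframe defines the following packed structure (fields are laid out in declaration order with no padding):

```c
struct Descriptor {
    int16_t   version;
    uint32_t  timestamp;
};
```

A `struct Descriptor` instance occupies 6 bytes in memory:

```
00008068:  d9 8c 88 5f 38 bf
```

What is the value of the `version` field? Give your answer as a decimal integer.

-9844

`version` is the first field, at byte offset 0, occupying 2 bytes.
Bytes at offsets 0..1: D9 8C.
In big-endian order the high byte comes first in memory.
The bytes are already most-significant first: 0xD98C.
Top bit is set, so as a signed 16-bit value this is 0xD98C − 2^16 = -9844.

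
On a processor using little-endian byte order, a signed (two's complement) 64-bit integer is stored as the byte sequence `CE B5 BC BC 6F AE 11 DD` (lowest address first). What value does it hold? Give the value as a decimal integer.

-2517038921792309810

In little-endian order the low byte comes first in memory.
Reassemble most-significant byte first: DD 11 AE 6F BC BC B5 CE → 0xDD11AE6FBCBCB5CE.
Top bit is set, so as a signed 64-bit value this is 0xDD11AE6FBCBCB5CE − 2^64 = -2517038921792309810.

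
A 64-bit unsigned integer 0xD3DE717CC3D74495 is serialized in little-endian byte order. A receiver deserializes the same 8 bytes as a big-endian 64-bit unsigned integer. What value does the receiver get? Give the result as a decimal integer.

10755959044674019027

Stored little-endian, the bytes at ascending addresses are 95 44 D7 C3 7C 71 DE D3.
Read back as big-endian, the last byte is least significant, giving 0x9544D7C37C71DED3.
0x9544D7C37C71DED3 = 10755959044674019027.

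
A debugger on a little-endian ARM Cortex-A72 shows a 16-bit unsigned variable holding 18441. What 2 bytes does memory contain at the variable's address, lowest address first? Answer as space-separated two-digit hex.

09 48

18441 in hexadecimal, padded to 16 bits, is 0x4809.
Split into bytes (most-significant first): 48 09.
Little-endian: lowest address holds the least-significant byte.
So at ascending addresses the bytes are 09 48.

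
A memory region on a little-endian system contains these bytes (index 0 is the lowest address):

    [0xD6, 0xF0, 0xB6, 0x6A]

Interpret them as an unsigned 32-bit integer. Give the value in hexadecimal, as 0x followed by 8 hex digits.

0x6AB6F0D6

Little-endian stores the least-significant byte at the lowest address.
Reassemble most-significant byte first: 6A B6 F0 D6 → 0x6AB6F0D6.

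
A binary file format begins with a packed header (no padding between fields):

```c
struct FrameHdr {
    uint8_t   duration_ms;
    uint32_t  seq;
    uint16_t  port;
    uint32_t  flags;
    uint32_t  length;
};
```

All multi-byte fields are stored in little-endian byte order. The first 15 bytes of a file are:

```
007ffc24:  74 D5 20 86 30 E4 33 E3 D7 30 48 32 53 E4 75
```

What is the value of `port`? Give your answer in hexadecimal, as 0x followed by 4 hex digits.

`port` follows `duration_ms` (1 B), `seq` (4 B), so it starts at offset 1 + 4 = 5 and occupies 2 bytes.
Bytes at offsets 5..6: E4 33.
Little-endian: lowest address holds the least-significant byte.
Reassemble most-significant byte first: 33 E4 → 0x33E4.

0x33E4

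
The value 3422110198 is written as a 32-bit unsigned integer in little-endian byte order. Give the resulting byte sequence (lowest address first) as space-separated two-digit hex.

F6 41 F9 CB

3422110198 in hexadecimal, padded to 32 bits, is 0xCBF941F6.
Split into bytes (most-significant first): CB F9 41 F6.
In little-endian order the low byte comes first in memory.
So at ascending addresses the bytes are F6 41 F9 CB.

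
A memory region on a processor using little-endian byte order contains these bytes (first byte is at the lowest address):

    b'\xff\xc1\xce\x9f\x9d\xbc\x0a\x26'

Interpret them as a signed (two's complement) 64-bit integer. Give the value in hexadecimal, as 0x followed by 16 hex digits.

Little-endian: lowest address holds the least-significant byte.
Reassemble most-significant byte first: 26 0A BC 9D 9F CE C1 FF → 0x260ABC9D9FCEC1FF.

0x260ABC9D9FCEC1FF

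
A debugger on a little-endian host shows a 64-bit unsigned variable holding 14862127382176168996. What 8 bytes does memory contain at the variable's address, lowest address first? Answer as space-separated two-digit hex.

24 7C 37 75 1C E2 40 CE

14862127382176168996 in hexadecimal, padded to 64 bits, is 0xCE40E21C75377C24.
Split into bytes (most-significant first): CE 40 E2 1C 75 37 7C 24.
In little-endian order the low byte comes first in memory.
So at ascending addresses the bytes are 24 7C 37 75 1C E2 40 CE.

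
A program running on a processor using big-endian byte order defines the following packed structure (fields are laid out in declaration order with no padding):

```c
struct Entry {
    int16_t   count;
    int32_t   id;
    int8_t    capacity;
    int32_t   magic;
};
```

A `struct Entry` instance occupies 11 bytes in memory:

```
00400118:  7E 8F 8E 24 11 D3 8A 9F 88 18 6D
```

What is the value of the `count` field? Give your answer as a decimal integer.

32399

`count` is the first field, at byte offset 0, occupying 2 bytes.
Bytes at offsets 0..1: 7E 8F.
Big-endian: lowest address holds the most-significant byte.
The bytes are already most-significant first: 0x7E8F.
0x7E8F = 32399.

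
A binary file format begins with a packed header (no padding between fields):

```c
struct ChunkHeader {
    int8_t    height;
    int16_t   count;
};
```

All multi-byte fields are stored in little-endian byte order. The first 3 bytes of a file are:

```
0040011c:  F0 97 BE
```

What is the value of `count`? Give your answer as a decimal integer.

`count` follows `height` (1 byte), so it starts at byte offset 1 and occupies 2 bytes.
Bytes at offsets 1..2: 97 BE.
Little-endian stores the least-significant byte at the lowest address.
Reassemble most-significant byte first: BE 97 → 0xBE97.
Top bit is set, so as a signed 16-bit value this is 0xBE97 − 2^16 = -16745.

-16745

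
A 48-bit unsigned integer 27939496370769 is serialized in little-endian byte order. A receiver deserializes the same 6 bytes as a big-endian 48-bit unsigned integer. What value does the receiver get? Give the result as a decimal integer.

27939496370769 in 48-bit hexadecimal is 0x19692BC1A251.
Stored little-endian, the bytes at ascending addresses are 51 A2 C1 2B 69 19.
Read back as big-endian, the last byte is least significant, giving 0x51A2C12B6919.
0x51A2C12B6919 = 89759467399449.

89759467399449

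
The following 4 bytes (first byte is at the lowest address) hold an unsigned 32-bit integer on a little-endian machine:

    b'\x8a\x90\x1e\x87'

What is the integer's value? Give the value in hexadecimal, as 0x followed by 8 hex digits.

0x871E908A

Little-endian: lowest address holds the least-significant byte.
Reassemble most-significant byte first: 87 1E 90 8A → 0x871E908A.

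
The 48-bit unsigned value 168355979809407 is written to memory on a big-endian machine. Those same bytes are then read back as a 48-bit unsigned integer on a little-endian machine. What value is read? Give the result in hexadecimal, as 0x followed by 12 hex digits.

0x7F525F6E1E99

168355979809407 in 48-bit hexadecimal is 0x991E6E5F527F.
Stored big-endian, the bytes at ascending addresses are 99 1E 6E 5F 52 7F.
Read back as little-endian, the first byte is least significant, giving 0x7F525F6E1E99.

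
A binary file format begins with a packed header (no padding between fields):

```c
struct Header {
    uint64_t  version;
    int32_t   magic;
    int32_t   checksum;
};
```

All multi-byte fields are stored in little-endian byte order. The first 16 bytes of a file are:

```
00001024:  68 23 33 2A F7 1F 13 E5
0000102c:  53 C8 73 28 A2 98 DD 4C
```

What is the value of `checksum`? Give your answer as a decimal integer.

`checksum` follows `version` (8 B), `magic` (4 B), so it starts at offset 8 + 4 = 12 and occupies 4 bytes.
Bytes at offsets 12..15: A2 98 DD 4C.
Little-endian stores the least-significant byte at the lowest address.
Reassemble most-significant byte first: 4C DD 98 A2 → 0x4CDD98A2.
0x4CDD98A2 = 1289590946.

1289590946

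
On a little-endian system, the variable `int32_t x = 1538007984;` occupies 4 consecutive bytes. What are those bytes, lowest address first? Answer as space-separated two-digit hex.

B0 23 AC 5B

1538007984 in hexadecimal, padded to 32 bits, is 0x5BAC23B0.
Split into bytes (most-significant first): 5B AC 23 B0.
In little-endian order the low byte comes first in memory.
So at ascending addresses the bytes are B0 23 AC 5B.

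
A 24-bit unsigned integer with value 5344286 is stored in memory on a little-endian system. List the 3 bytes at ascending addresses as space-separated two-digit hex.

1E 8C 51

5344286 in hexadecimal, padded to 24 bits, is 0x518C1E.
Split into bytes (most-significant first): 51 8C 1E.
In little-endian order the low byte comes first in memory.
So at ascending addresses the bytes are 1E 8C 51.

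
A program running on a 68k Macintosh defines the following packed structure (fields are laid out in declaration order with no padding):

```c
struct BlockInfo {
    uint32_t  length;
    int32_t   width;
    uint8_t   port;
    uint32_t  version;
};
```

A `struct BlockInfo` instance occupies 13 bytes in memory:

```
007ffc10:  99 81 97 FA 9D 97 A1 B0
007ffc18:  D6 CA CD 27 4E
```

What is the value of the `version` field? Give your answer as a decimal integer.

`version` follows `length` (4 B), `width` (4 B), `port` (1 B), so it starts at offset 4 + 4 + 1 = 9 and occupies 4 bytes.
Bytes at offsets 9..12: CA CD 27 4E.
Big-endian stores the most-significant byte at the lowest address.
The bytes are already most-significant first: 0xCACD274E.
0xCACD274E = 3402442574.

3402442574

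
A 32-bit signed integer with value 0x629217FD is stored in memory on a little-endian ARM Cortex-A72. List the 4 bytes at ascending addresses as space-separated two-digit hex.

Split into bytes (most-significant first): 62 92 17 FD.
Little-endian: lowest address holds the least-significant byte.
So at ascending addresses the bytes are FD 17 92 62.

FD 17 92 62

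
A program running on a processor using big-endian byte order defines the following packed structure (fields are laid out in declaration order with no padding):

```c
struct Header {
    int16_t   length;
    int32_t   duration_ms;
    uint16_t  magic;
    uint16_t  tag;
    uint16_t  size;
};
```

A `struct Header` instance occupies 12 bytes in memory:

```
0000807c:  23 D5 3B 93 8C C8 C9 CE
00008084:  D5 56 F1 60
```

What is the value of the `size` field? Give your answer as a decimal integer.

61792

`size` follows `length` (2 B), `duration_ms` (4 B), `magic` (2 B), `tag` (2 B), so it starts at offset 2 + 4 + 2 + 2 = 10 and occupies 2 bytes.
Bytes at offsets 10..11: F1 60.
Big-endian: lowest address holds the most-significant byte.
The bytes are already most-significant first: 0xF160.
0xF160 = 61792.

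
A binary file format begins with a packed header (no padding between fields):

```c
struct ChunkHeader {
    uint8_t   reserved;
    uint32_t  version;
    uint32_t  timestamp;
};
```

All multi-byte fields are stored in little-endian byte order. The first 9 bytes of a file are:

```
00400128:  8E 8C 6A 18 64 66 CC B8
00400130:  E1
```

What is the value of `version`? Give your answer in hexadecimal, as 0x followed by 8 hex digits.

`version` follows `reserved` (1 byte), so it starts at byte offset 1 and occupies 4 bytes.
Bytes at offsets 1..4: 8C 6A 18 64.
Little-endian: lowest address holds the least-significant byte.
Reassemble most-significant byte first: 64 18 6A 8C → 0x64186A8C.

0x64186A8C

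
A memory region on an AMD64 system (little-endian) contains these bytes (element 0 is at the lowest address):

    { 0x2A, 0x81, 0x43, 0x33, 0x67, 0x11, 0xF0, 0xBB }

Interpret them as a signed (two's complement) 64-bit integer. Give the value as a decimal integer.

-4904400859267104470

In little-endian order the low byte comes first in memory.
Reassemble most-significant byte first: BB F0 11 67 33 43 81 2A → 0xBBF011673343812A.
Top bit is set, so as a signed 64-bit value this is 0xBBF011673343812A − 2^64 = -4904400859267104470.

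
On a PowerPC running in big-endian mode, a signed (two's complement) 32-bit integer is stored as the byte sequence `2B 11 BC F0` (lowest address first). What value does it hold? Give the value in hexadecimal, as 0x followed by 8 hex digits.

Big-endian stores the most-significant byte at the lowest address.
The bytes are already most-significant first: 0x2B11BCF0.

0x2B11BCF0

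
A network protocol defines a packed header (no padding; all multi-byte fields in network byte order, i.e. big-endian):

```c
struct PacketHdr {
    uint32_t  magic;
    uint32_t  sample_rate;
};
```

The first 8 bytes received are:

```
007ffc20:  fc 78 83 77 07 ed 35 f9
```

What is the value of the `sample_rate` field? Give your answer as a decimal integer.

`sample_rate` follows `magic` (4 bytes), so it starts at byte offset 4 and occupies 4 bytes.
Bytes at offsets 4..7: 07 ED 35 F9.
Big-endian stores the most-significant byte at the lowest address.
The bytes are already most-significant first: 0x07ED35F9.
0x07ED35F9 = 132986361.

132986361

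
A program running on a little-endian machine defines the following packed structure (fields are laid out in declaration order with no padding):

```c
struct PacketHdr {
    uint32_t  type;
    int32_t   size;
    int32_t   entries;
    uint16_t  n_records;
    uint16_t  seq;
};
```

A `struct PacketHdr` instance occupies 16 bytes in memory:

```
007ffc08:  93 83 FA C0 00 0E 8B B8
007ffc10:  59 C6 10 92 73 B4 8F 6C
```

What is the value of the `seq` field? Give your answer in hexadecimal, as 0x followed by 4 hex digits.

`seq` follows `type` (4 B), `size` (4 B), `entries` (4 B), `n_records` (2 B), so it starts at offset 4 + 4 + 4 + 2 = 14 and occupies 2 bytes.
Bytes at offsets 14..15: 8F 6C.
Little-endian stores the least-significant byte at the lowest address.
Reassemble most-significant byte first: 6C 8F → 0x6C8F.

0x6C8F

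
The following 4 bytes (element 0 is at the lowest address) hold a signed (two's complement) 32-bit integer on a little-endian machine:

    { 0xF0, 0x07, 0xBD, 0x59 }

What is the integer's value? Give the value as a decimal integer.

Little-endian stores the least-significant byte at the lowest address.
Reassemble most-significant byte first: 59 BD 07 F0 → 0x59BD07F0.
0x59BD07F0 = 1505560560.

1505560560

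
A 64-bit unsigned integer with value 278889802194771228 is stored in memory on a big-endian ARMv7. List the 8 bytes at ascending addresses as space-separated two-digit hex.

03 DE D0 CC 27 4C 5D 1C

278889802194771228 in hexadecimal, padded to 64 bits, is 0x03DED0CC274C5D1C.
Split into bytes (most-significant first): 03 DE D0 CC 27 4C 5D 1C.
Big-endian stores the most-significant byte at the lowest address.
So the memory order matches the most-significant-first order: 03 DE D0 CC 27 4C 5D 1C.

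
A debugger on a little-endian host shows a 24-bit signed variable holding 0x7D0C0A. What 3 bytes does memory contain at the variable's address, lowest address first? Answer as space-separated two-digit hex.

Split into bytes (most-significant first): 7D 0C 0A.
In little-endian order the low byte comes first in memory.
So at ascending addresses the bytes are 0A 0C 7D.

0A 0C 7D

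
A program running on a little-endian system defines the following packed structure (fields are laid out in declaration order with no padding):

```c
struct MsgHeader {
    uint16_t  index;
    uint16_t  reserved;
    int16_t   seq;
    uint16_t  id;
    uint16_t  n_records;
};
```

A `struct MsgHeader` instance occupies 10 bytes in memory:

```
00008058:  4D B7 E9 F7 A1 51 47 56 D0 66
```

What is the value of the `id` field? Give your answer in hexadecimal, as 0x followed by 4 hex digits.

0x5647

`id` follows `index` (2 B), `reserved` (2 B), `seq` (2 B), so it starts at offset 2 + 2 + 2 = 6 and occupies 2 bytes.
Bytes at offsets 6..7: 47 56.
Little-endian: lowest address holds the least-significant byte.
Reassemble most-significant byte first: 56 47 → 0x5647.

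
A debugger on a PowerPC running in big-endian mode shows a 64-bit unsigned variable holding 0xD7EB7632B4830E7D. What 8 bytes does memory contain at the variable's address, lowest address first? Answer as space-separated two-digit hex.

Split into bytes (most-significant first): D7 EB 76 32 B4 83 0E 7D.
Big-endian: lowest address holds the most-significant byte.
So the memory order matches the most-significant-first order: D7 EB 76 32 B4 83 0E 7D.

D7 EB 76 32 B4 83 0E 7D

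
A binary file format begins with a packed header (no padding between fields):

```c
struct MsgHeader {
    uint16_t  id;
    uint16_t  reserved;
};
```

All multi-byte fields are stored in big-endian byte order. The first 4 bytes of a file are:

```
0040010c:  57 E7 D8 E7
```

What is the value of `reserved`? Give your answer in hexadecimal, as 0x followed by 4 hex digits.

`reserved` follows `id` (2 bytes), so it starts at byte offset 2 and occupies 2 bytes.
Bytes at offsets 2..3: D8 E7.
Big-endian stores the most-significant byte at the lowest address.
The bytes are already most-significant first: 0xD8E7.

0xD8E7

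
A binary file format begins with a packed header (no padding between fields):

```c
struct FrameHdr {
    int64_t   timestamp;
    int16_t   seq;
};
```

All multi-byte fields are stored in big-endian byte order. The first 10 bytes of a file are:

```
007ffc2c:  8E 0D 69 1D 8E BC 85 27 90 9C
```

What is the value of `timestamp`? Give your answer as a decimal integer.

-8210790969956858585

`timestamp` is the first field, at byte offset 0, occupying 8 bytes.
Bytes at offsets 0..7: 8E 0D 69 1D 8E BC 85 27.
In big-endian order the high byte comes first in memory.
The bytes are already most-significant first: 0x8E0D691D8EBC8527.
Top bit is set, so as a signed 64-bit value this is 0x8E0D691D8EBC8527 − 2^64 = -8210790969956858585.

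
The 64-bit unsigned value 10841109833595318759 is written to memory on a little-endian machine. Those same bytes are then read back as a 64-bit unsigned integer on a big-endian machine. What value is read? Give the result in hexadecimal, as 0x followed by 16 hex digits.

0xE771717AF45B7396

10841109833595318759 in 64-bit hexadecimal is 0x96735BF47A7171E7.
Stored little-endian, the bytes at ascending addresses are E7 71 71 7A F4 5B 73 96.
Read back as big-endian, the last byte is least significant, giving 0xE771717AF45B7396.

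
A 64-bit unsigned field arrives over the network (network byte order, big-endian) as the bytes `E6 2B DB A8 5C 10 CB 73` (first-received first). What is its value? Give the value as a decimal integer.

16585591568867576691

Big-endian stores the most-significant byte at the lowest address.
The bytes are already most-significant first: 0xE62BDBA85C10CB73.
0xE62BDBA85C10CB73 = 16585591568867576691.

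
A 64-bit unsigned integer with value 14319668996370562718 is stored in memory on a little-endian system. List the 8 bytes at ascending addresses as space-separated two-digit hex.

14319668996370562718 in hexadecimal, padded to 64 bits, is 0xC6B9AF1555D77E9E.
Split into bytes (most-significant first): C6 B9 AF 15 55 D7 7E 9E.
In little-endian order the low byte comes first in memory.
So at ascending addresses the bytes are 9E 7E D7 55 15 AF B9 C6.

9E 7E D7 55 15 AF B9 C6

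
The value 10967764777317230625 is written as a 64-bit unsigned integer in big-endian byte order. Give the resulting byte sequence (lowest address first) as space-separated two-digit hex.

98 35 53 F4 8C 08 E8 21

10967764777317230625 in hexadecimal, padded to 64 bits, is 0x983553F48C08E821.
Split into bytes (most-significant first): 98 35 53 F4 8C 08 E8 21.
In big-endian order the high byte comes first in memory.
So the memory order matches the most-significant-first order: 98 35 53 F4 8C 08 E8 21.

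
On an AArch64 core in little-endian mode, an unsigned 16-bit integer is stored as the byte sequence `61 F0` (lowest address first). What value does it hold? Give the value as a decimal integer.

61537

Little-endian: lowest address holds the least-significant byte.
Reassemble most-significant byte first: F0 61 → 0xF061.
0xF061 = 61537.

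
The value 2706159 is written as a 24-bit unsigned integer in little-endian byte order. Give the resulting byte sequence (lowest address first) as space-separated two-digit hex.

EF 4A 29

2706159 in hexadecimal, padded to 24 bits, is 0x294AEF.
Split into bytes (most-significant first): 29 4A EF.
Little-endian: lowest address holds the least-significant byte.
So at ascending addresses the bytes are EF 4A 29.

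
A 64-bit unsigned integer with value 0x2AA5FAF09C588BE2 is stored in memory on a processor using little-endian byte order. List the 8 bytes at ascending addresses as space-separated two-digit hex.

E2 8B 58 9C F0 FA A5 2A

Split into bytes (most-significant first): 2A A5 FA F0 9C 58 8B E2.
Little-endian: lowest address holds the least-significant byte.
So at ascending addresses the bytes are E2 8B 58 9C F0 FA A5 2A.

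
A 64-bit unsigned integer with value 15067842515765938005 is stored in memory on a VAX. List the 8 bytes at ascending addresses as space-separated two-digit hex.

15067842515765938005 in hexadecimal, padded to 64 bits, is 0xD11BBAEF6BC1C755.
Split into bytes (most-significant first): D1 1B BA EF 6B C1 C7 55.
Little-endian stores the least-significant byte at the lowest address.
So at ascending addresses the bytes are 55 C7 C1 6B EF BA 1B D1.

55 C7 C1 6B EF BA 1B D1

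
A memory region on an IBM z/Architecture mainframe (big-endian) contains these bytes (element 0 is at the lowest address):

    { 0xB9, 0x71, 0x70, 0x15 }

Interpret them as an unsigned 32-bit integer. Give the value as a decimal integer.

Big-endian: lowest address holds the most-significant byte.
The bytes are already most-significant first: 0xB9717015.
0xB9717015 = 3111219221.

3111219221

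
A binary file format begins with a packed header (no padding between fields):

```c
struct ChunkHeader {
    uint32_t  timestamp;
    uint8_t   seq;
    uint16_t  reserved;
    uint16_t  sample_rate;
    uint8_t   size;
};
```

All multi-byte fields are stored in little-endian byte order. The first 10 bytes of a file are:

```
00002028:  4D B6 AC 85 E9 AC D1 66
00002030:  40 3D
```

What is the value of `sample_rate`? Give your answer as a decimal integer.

16486

`sample_rate` follows `timestamp` (4 B), `seq` (1 B), `reserved` (2 B), so it starts at offset 4 + 1 + 2 = 7 and occupies 2 bytes.
Bytes at offsets 7..8: 66 40.
In little-endian order the low byte comes first in memory.
Reassemble most-significant byte first: 40 66 → 0x4066.
0x4066 = 16486.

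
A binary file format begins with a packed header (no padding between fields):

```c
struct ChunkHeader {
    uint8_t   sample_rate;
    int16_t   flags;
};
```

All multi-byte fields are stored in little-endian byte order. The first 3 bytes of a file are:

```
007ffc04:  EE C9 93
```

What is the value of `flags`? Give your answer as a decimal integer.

-27703

`flags` follows `sample_rate` (1 byte), so it starts at byte offset 1 and occupies 2 bytes.
Bytes at offsets 1..2: C9 93.
Little-endian: lowest address holds the least-significant byte.
Reassemble most-significant byte first: 93 C9 → 0x93C9.
Top bit is set, so as a signed 16-bit value this is 0x93C9 − 2^16 = -27703.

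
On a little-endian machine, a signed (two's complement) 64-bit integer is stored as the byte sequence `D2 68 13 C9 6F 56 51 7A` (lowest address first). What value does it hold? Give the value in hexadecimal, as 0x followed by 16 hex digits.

0x7A51566FC91368D2

Little-endian: lowest address holds the least-significant byte.
Reassemble most-significant byte first: 7A 51 56 6F C9 13 68 D2 → 0x7A51566FC91368D2.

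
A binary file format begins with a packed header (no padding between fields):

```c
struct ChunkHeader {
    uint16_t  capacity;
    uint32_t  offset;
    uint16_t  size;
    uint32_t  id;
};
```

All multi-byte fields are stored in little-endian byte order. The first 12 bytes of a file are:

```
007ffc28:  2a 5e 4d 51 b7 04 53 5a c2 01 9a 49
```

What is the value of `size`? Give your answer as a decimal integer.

23123

`size` follows `capacity` (2 B), `offset` (4 B), so it starts at offset 2 + 4 = 6 and occupies 2 bytes.
Bytes at offsets 6..7: 53 5A.
Little-endian: lowest address holds the least-significant byte.
Reassemble most-significant byte first: 5A 53 → 0x5A53.
0x5A53 = 23123.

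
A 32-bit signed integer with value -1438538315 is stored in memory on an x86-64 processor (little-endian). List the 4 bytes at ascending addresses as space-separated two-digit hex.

Two's complement of -1438538315 in 32 bits: 1438538315 = 0x55BE5A4B; invert → 0xAA41A5B4; add 1 → 0xAA41A5B5.
Split into bytes (most-significant first): AA 41 A5 B5.
In little-endian order the low byte comes first in memory.
So at ascending addresses the bytes are B5 A5 41 AA.

B5 A5 41 AA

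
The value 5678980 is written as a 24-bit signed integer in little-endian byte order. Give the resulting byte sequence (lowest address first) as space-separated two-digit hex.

5678980 in hexadecimal, padded to 24 bits, is 0x56A784.
Split into bytes (most-significant first): 56 A7 84.
In little-endian order the low byte comes first in memory.
So at ascending addresses the bytes are 84 A7 56.

84 A7 56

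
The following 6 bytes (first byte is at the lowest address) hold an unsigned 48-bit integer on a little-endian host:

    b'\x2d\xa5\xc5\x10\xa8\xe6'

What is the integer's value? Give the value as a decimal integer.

Little-endian: lowest address holds the least-significant byte.
Reassemble most-significant byte first: E6 A8 10 C5 A5 2D → 0xE6A810C5A52D.
0xE6A810C5A52D = 253609510282541.

253609510282541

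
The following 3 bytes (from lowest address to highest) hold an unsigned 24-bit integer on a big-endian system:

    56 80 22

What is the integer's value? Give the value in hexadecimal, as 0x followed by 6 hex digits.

In big-endian order the high byte comes first in memory.
The bytes are already most-significant first: 0x568022.

0x568022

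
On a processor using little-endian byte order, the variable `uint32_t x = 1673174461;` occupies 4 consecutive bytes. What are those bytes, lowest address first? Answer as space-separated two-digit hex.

1673174461 in hexadecimal, padded to 32 bits, is 0x63BA9DBD.
Split into bytes (most-significant first): 63 BA 9D BD.
Little-endian: lowest address holds the least-significant byte.
So at ascending addresses the bytes are BD 9D BA 63.

BD 9D BA 63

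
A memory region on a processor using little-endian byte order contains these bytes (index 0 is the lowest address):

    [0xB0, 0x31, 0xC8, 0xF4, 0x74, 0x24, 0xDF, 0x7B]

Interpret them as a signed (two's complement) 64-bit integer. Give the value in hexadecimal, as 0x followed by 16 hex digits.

Little-endian stores the least-significant byte at the lowest address.
Reassemble most-significant byte first: 7B DF 24 74 F4 C8 31 B0 → 0x7BDF2474F4C831B0.

0x7BDF2474F4C831B0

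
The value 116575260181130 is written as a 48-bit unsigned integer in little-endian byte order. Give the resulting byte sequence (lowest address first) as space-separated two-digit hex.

116575260181130 in hexadecimal, padded to 48 bits, is 0x6A064AF9028A.
Split into bytes (most-significant first): 6A 06 4A F9 02 8A.
Little-endian stores the least-significant byte at the lowest address.
So at ascending addresses the bytes are 8A 02 F9 4A 06 6A.

8A 02 F9 4A 06 6A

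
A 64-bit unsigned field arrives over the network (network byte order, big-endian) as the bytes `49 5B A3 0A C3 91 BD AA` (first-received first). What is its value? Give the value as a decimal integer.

5285997854275517866

Big-endian: lowest address holds the most-significant byte.
The bytes are already most-significant first: 0x495BA30AC391BDAA.
0x495BA30AC391BDAA = 5285997854275517866.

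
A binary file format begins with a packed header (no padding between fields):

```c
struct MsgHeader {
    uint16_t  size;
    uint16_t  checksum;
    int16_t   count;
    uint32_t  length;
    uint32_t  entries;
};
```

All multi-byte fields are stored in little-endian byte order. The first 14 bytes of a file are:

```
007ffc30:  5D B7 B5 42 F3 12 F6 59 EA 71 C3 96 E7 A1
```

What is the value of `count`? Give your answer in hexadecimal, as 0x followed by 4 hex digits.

0x12F3

`count` follows `size` (2 B), `checksum` (2 B), so it starts at offset 2 + 2 = 4 and occupies 2 bytes.
Bytes at offsets 4..5: F3 12.
Little-endian: lowest address holds the least-significant byte.
Reassemble most-significant byte first: 12 F3 → 0x12F3.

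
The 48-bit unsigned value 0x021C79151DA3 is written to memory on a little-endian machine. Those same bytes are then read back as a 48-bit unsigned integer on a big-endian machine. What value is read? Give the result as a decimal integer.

Stored little-endian, the bytes at ascending addresses are A3 1D 15 79 1C 02.
Read back as big-endian, the last byte is least significant, giving 0xA31D15791C02.
0xA31D15791C02 = 179345309637634.

179345309637634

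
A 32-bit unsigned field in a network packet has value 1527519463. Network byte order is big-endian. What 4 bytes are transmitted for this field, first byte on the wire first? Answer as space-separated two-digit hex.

1527519463 in hexadecimal, padded to 32 bits, is 0x5B0C18E7.
Split into bytes (most-significant first): 5B 0C 18 E7.
Big-endian stores the most-significant byte at the lowest address.
So the memory order matches the most-significant-first order: 5B 0C 18 E7.

5B 0C 18 E7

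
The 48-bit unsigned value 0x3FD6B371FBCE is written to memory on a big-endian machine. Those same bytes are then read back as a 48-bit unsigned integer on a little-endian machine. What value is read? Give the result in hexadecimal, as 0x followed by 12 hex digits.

Stored big-endian, the bytes at ascending addresses are 3F D6 B3 71 FB CE.
Read back as little-endian, the first byte is least significant, giving 0xCEFB71B3D63F.

0xCEFB71B3D63F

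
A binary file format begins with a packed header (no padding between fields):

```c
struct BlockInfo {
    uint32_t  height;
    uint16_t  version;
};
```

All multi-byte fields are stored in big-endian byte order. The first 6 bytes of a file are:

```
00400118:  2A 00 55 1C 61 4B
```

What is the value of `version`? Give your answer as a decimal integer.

`version` follows `height` (4 bytes), so it starts at byte offset 4 and occupies 2 bytes.
Bytes at offsets 4..5: 61 4B.
Big-endian: lowest address holds the most-significant byte.
The bytes are already most-significant first: 0x614B.
0x614B = 24907.

24907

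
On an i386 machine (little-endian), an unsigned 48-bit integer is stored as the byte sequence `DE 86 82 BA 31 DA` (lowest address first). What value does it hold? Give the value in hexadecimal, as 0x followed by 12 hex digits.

Little-endian: lowest address holds the least-significant byte.
Reassemble most-significant byte first: DA 31 BA 82 86 DE → 0xDA31BA8286DE.

0xDA31BA8286DE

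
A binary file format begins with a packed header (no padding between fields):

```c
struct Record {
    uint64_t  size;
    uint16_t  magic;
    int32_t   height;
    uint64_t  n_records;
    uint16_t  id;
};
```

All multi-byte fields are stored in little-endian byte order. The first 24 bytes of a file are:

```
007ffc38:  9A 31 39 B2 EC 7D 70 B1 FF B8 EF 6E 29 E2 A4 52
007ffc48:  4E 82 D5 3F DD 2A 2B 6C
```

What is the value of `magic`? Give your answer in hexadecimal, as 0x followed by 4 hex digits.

`magic` follows `size` (8 bytes), so it starts at byte offset 8 and occupies 2 bytes.
Bytes at offsets 8..9: FF B8.
In little-endian order the low byte comes first in memory.
Reassemble most-significant byte first: B8 FF → 0xB8FF.

0xB8FF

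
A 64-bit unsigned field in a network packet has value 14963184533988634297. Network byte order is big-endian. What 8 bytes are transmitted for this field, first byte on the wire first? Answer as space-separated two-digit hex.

14963184533988634297 in hexadecimal, padded to 64 bits, is 0xCFA7E90E2902EEB9.
Split into bytes (most-significant first): CF A7 E9 0E 29 02 EE B9.
Big-endian: lowest address holds the most-significant byte.
So the memory order matches the most-significant-first order: CF A7 E9 0E 29 02 EE B9.

CF A7 E9 0E 29 02 EE B9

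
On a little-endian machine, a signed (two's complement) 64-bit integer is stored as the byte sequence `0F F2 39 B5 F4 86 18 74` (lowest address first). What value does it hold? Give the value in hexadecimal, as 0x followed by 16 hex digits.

Little-endian: lowest address holds the least-significant byte.
Reassemble most-significant byte first: 74 18 86 F4 B5 39 F2 0F → 0x741886F4B539F20F.

0x741886F4B539F20F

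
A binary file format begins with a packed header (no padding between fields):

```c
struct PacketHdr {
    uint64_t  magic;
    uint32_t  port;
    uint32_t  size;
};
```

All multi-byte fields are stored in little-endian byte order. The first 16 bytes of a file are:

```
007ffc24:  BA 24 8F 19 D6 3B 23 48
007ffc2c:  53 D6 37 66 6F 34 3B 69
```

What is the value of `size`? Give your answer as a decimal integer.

1765487727

`size` follows `magic` (8 B), `port` (4 B), so it starts at offset 8 + 4 = 12 and occupies 4 bytes.
Bytes at offsets 12..15: 6F 34 3B 69.
Little-endian: lowest address holds the least-significant byte.
Reassemble most-significant byte first: 69 3B 34 6F → 0x693B346F.
0x693B346F = 1765487727.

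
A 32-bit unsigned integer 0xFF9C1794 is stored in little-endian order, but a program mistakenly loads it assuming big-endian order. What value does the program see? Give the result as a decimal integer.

Stored little-endian, the bytes at ascending addresses are 94 17 9C FF.
Read back as big-endian, the last byte is least significant, giving 0x94179CFF.
0x94179CFF = 2484575487.

2484575487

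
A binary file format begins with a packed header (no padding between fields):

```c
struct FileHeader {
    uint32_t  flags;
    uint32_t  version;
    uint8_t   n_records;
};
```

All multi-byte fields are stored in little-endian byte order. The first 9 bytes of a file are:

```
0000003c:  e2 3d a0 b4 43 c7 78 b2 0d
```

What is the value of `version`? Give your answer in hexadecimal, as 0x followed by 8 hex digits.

`version` follows `flags` (4 bytes), so it starts at byte offset 4 and occupies 4 bytes.
Bytes at offsets 4..7: 43 C7 78 B2.
In little-endian order the low byte comes first in memory.
Reassemble most-significant byte first: B2 78 C7 43 → 0xB278C743.

0xB278C743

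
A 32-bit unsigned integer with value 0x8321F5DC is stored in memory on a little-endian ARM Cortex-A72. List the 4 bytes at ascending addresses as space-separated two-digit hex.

Split into bytes (most-significant first): 83 21 F5 DC.
In little-endian order the low byte comes first in memory.
So at ascending addresses the bytes are DC F5 21 83.

DC F5 21 83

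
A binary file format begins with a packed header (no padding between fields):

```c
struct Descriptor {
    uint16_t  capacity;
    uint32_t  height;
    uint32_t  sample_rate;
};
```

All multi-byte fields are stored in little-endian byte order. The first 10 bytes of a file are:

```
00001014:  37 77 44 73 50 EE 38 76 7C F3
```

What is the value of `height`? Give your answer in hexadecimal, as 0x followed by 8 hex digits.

0xEE507344

`height` follows `capacity` (2 bytes), so it starts at byte offset 2 and occupies 4 bytes.
Bytes at offsets 2..5: 44 73 50 EE.
Little-endian: lowest address holds the least-significant byte.
Reassemble most-significant byte first: EE 50 73 44 → 0xEE507344.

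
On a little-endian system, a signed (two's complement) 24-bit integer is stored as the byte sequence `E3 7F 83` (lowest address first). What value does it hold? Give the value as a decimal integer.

In little-endian order the low byte comes first in memory.
Reassemble most-significant byte first: 83 7F E3 → 0x837FE3.
Top bit is set, so as a signed 24-bit value this is 0x837FE3 − 2^24 = -8159261.

-8159261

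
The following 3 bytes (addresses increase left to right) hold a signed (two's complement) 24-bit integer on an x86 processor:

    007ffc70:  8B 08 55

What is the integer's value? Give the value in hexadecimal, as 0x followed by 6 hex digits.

0x55088B

In little-endian order the low byte comes first in memory.
Reassemble most-significant byte first: 55 08 8B → 0x55088B.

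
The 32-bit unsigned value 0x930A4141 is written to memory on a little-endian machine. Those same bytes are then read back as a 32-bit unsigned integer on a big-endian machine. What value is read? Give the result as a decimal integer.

Stored little-endian, the bytes at ascending addresses are 41 41 0A 93.
Read back as big-endian, the last byte is least significant, giving 0x41410A93.
0x41410A93 = 1094781587.

1094781587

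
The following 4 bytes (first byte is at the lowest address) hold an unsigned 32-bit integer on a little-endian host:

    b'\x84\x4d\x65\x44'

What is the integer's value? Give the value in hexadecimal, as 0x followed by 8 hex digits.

0x44654D84

In little-endian order the low byte comes first in memory.
Reassemble most-significant byte first: 44 65 4D 84 → 0x44654D84.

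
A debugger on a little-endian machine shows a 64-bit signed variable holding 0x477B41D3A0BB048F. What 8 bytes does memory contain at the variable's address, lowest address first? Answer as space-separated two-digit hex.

8F 04 BB A0 D3 41 7B 47

Split into bytes (most-significant first): 47 7B 41 D3 A0 BB 04 8F.
Little-endian: lowest address holds the least-significant byte.
So at ascending addresses the bytes are 8F 04 BB A0 D3 41 7B 47.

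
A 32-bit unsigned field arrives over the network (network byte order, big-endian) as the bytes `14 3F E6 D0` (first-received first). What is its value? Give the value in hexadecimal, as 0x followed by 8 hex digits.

0x143FE6D0

In big-endian order the high byte comes first in memory.
The bytes are already most-significant first: 0x143FE6D0.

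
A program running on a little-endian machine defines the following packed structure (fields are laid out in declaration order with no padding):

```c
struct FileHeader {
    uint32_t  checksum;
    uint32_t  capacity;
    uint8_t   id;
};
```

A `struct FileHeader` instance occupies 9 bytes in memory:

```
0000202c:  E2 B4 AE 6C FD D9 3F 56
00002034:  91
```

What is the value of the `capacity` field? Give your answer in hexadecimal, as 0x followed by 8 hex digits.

`capacity` follows `checksum` (4 bytes), so it starts at byte offset 4 and occupies 4 bytes.
Bytes at offsets 4..7: FD D9 3F 56.
In little-endian order the low byte comes first in memory.
Reassemble most-significant byte first: 56 3F D9 FD → 0x563FD9FD.

0x563FD9FD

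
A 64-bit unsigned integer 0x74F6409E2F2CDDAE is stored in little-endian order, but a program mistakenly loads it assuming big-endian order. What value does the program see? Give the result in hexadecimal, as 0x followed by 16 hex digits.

0xAEDD2C2F9E40F674

Stored little-endian, the bytes at ascending addresses are AE DD 2C 2F 9E 40 F6 74.
Read back as big-endian, the last byte is least significant, giving 0xAEDD2C2F9E40F674.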